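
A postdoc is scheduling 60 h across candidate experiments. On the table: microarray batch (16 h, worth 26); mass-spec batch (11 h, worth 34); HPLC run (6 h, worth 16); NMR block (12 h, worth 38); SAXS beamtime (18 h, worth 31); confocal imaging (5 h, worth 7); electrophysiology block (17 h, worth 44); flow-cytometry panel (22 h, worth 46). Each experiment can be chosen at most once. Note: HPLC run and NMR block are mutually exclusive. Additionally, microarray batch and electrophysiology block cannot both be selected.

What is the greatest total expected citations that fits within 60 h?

147

Best packing: mass-spec batch + NMR block + SAXS beamtime + electrophysiology block — 58 h, 147 total.
Nothing else feasible within 60 h beats 147.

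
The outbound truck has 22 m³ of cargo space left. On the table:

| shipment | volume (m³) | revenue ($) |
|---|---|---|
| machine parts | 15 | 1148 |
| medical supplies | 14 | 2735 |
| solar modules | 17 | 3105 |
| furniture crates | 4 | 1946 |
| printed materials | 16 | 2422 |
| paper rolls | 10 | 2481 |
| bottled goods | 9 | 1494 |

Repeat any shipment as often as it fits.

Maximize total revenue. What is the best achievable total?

9730

Ranking by ratio (revenue/m³): furniture crates 486.50, paper rolls 248.10, medical supplies 195.36.
Best packing: 5×furniture crates — 20 m³, 9730 total.
Every other selection either busts 22 m³ or fails to beat 9730.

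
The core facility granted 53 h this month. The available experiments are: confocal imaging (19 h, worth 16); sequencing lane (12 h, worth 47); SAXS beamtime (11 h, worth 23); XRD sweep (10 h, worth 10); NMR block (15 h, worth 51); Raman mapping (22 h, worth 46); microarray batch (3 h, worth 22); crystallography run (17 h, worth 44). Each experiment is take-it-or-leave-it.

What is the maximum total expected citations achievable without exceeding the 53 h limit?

Ranking by ratio (expected citations/h): microarray batch 7.33, sequencing lane 3.92, NMR block 3.40, crystallography run 2.59.
Taking the top-ratio experiments first gives sequencing lane + NMR block + microarray batch + crystallography run for 164 (47 h).
Dropping crystallography run frees 17 h; slotting in Raman mapping (22 h) lifts the total to 166 at 52 h.
Next best is sequencing lane + NMR block + microarray batch + crystallography run at 164 (47 h) — short by 2.

166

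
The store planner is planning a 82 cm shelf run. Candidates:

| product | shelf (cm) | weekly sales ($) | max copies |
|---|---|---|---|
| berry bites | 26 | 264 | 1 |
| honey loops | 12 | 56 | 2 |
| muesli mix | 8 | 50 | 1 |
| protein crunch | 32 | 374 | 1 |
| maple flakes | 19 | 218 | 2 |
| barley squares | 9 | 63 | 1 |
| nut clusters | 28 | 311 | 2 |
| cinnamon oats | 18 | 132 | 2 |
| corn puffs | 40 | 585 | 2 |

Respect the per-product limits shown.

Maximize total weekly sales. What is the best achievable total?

1170

Best packing: 2×corn puffs — 80 cm, 1170 total.
No other feasible combination exceeds 1170.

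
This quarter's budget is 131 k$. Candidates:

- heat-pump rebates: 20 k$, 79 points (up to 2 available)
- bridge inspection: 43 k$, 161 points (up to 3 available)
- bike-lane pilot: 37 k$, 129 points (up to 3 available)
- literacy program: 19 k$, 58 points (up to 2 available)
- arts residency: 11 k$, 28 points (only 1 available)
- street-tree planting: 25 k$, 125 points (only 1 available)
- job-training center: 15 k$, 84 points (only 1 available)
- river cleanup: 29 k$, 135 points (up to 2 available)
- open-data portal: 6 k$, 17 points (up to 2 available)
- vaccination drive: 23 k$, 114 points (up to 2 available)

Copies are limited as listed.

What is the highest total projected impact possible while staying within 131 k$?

623

A density-first pass picks street-tree planting + job-training center + river cleanup + 2×open-data portal + 2×vaccination drive — 606 at 127 k$.
Dropping job-training center and 2×open-data portal frees 27 k$; slotting in river cleanup (29 k$) lifts the total to 623 at 129 k$.
No other feasible combination exceeds 623.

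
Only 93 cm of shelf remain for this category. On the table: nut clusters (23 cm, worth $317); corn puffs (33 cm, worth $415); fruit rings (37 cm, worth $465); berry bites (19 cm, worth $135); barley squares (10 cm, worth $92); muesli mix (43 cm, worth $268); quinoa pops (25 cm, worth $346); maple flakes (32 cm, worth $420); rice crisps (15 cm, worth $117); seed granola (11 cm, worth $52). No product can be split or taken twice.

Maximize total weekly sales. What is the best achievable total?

1202

Density check — quinoa pops 13.84, nut clusters 13.78, maple flakes 13.12, corn puffs 12.58 are the best per cm.
Greedy by ratio would take nut clusters + barley squares + quinoa pops + maple flakes: 90 cm used, total 1175.
Dropping barley squares and quinoa pops frees 35 cm; slotting in fruit rings (37 cm) lifts the total to 1202 at 92 cm.
That's the maximum — no swap from here does better than 1202.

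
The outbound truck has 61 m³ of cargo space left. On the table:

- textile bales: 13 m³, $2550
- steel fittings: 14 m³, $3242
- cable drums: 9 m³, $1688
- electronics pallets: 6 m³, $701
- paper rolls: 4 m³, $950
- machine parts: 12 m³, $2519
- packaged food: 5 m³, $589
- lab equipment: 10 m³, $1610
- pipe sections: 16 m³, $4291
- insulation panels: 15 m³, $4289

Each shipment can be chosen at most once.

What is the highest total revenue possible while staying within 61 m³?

Density check — insulation panels 285.93, pipe sections 268.19, paper rolls 237.50, steel fittings 231.57 are the best per m³.
Best packing: steel fittings + paper rolls + machine parts + pipe sections + insulation panels — 61 m³, 15291 total.
An exhaustive check of the 1024 subsets confirms 15291.

15291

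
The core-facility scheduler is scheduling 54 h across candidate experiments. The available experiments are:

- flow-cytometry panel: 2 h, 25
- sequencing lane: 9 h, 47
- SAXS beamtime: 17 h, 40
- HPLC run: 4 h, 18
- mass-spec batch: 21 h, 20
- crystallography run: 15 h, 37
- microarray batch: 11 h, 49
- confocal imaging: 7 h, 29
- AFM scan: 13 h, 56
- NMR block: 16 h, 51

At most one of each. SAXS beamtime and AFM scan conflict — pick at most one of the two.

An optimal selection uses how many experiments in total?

6

Best achievable expected citations is 232.
For example flow-cytometry panel + sequencing lane + HPLC run + crystallography run + microarray batch + AFM scan achieves it, using 54 h.
Any selection reaching 232 contains exactly 6 experiments.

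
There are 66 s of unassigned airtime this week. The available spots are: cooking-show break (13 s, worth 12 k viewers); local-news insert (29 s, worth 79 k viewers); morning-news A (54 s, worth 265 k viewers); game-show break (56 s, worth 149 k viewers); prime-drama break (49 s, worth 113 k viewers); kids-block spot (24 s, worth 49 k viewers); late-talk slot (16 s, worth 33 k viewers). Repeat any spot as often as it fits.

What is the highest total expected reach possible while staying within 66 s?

265

By expected reach per s: morning-news A 4.91, local-news insert 2.72, game-show break 2.66 lead.
Morning-news A uses 54 of the 66 s and totals 265.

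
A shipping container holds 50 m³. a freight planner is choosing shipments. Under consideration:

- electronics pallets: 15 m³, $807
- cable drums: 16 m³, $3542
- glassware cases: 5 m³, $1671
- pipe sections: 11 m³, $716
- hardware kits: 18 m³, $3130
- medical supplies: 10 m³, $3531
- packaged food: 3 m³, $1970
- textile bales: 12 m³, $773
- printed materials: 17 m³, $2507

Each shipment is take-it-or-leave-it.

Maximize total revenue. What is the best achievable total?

12173

Filling by ratio: cable drums + glassware cases + pipe sections + medical supplies + packaged food for 11430, with 5 m³ left unused.
The 16 m³ tied up in glassware cases and pipe sections is better spent on hardware kits — total rises to 12173 (47 m³).
Runner-up cable drums + glassware cases + hardware kits + medical supplies tops out at 11874.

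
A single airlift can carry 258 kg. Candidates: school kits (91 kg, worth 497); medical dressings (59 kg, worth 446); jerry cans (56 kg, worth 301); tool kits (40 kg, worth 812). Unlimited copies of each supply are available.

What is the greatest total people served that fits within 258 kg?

4872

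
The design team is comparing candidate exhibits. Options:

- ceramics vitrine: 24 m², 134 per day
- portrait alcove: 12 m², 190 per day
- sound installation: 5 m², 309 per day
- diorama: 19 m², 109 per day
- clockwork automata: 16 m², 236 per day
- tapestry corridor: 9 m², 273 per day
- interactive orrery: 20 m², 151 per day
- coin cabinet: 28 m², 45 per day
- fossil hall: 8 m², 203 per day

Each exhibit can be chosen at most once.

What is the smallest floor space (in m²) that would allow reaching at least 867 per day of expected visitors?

Minimise m² subject to total expected visitors ≥ 867.
portrait alcove + sound installation + tapestry corridor + fossil hall: 975 expected visitors at 34 m².
No combination under 34 m² hits 867.

34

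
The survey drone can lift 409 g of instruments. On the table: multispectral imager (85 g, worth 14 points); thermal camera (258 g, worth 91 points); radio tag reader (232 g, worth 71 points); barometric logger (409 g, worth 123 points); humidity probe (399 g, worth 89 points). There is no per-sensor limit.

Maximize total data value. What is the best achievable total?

123

By data value per g: thermal camera 0.35, radio tag reader 0.31, barometric logger 0.30 lead.
Greedy by ratio would take multispectral imager + thermal camera: 343 g used, total 105.
The 343 g tied up in multispectral imager and thermal camera is better spent on barometric logger — total rises to 123 (409 g).
No other feasible combination exceeds 123.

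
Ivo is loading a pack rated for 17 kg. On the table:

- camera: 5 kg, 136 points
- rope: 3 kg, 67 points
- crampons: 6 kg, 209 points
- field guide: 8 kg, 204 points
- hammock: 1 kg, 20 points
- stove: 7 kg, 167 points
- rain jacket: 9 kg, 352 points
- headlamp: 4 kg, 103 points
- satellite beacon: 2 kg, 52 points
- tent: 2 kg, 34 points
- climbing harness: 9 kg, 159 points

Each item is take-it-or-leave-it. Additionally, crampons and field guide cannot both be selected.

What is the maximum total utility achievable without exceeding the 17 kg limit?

613

Crampons + rain jacket + satellite beacon uses 17 of the 17 kg and totals 613.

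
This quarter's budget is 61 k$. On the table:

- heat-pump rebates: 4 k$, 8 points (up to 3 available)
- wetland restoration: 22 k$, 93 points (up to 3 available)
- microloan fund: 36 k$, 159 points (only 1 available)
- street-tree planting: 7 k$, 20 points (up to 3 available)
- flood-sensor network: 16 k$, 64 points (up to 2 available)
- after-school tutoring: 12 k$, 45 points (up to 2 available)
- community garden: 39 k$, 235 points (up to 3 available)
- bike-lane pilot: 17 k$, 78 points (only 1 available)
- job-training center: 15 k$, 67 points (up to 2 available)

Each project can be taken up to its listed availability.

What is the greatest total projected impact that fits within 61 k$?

Greedy by ratio would take heat-pump rebates + community garden + bike-lane pilot: 60 k$ used, total 321.
Replace heat-pump rebates and bike-lane pilot with wetland restoration: the trade gains 7 net, giving 328 at 61 k$.

328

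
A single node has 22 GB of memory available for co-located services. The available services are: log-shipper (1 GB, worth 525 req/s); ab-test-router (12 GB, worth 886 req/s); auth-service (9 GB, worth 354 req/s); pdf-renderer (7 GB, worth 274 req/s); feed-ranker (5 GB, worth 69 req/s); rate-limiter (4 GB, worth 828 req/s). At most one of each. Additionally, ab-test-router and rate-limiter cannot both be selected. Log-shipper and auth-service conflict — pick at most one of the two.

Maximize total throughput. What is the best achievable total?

1696

Log-shipper + pdf-renderer + feed-ranker + rate-limiter uses 17 of the 22 GB and totals 1696.
Runner-up log-shipper + ab-test-router + pdf-renderer tops out at 1685.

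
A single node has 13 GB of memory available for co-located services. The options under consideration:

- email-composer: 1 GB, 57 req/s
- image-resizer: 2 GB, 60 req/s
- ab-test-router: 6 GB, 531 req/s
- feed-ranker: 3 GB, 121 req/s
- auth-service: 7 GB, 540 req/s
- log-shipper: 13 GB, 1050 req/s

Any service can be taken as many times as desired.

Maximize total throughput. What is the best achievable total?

Density check — ab-test-router 88.50, log-shipper 80.77, auth-service 77.14 are the best per GB.
Taking email-composer + 2×ab-test-router: 13 GB used, 1119 in throughput.
Nothing else within 13 GB beats 1119.

1119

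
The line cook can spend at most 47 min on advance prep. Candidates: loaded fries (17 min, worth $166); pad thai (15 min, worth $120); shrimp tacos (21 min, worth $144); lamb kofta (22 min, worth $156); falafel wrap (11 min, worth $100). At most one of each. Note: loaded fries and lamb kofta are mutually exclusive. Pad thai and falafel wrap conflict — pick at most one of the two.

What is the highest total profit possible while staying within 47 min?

310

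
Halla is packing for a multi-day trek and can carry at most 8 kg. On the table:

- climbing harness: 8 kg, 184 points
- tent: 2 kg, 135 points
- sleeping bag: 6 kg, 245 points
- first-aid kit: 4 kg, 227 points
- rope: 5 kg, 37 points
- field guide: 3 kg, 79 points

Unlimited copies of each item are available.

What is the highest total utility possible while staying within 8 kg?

540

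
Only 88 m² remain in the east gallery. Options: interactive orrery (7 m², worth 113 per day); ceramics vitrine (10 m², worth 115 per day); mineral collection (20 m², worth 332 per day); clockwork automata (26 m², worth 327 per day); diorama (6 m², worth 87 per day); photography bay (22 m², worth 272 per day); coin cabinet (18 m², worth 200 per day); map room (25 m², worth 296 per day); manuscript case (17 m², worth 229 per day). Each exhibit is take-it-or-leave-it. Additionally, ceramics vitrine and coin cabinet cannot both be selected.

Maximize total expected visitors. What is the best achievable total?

By expected visitors per m²: mineral collection 16.60, interactive orrery 16.14, diorama 14.50, manuscript case 13.47 lead.
Best packing: interactive orrery + ceramics vitrine + mineral collection + clockwork automata + diorama + manuscript case — 86 m², 1203 total.
The closest alternative, interactive orrery + mineral collection + clockwork automata + coin cabinet + manuscript case, reaches only 1201.

1203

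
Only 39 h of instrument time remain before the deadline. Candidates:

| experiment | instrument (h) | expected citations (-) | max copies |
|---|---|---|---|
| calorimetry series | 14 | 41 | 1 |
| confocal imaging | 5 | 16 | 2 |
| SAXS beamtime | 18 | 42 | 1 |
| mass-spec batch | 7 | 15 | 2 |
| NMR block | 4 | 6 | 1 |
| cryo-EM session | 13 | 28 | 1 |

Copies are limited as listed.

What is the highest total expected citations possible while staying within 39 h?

103

Taking the top-ratio experiments first gives calorimetry series + 2×confocal imaging + cryo-EM session for 101 (37 h).
Replace cryo-EM session with 2×mass-spec batch: the trade gains 2 net, giving 103 at 38 h.
Every other selection either busts 39 h or exceeds an availability limit or fails to beat 103.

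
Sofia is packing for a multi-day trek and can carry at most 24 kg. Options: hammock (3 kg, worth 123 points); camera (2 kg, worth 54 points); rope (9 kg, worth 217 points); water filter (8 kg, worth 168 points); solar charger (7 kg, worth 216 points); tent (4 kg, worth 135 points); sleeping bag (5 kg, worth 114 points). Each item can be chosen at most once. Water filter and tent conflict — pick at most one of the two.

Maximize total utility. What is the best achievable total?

A density-first pass picks hammock + camera + solar charger + tent + sleeping bag — 642 at 21 kg.
Dropping camera and sleeping bag frees 7 kg; slotting in rope (9 kg) lifts the total to 691 at 23 kg.

691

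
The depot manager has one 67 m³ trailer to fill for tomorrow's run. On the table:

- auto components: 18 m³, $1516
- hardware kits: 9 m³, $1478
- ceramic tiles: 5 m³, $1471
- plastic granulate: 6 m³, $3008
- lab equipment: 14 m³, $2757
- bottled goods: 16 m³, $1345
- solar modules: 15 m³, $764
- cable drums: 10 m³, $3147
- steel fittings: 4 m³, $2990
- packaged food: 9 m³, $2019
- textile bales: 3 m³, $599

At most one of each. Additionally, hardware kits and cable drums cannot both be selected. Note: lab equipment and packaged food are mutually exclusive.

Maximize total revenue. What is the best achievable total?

Density check — steel fittings 747.50, plastic granulate 501.33, cable drums 314.70, ceramic tiles 294.20 are the best per m³.
Taking auto components + ceramic tiles + plastic granulate + lab equipment + cable drums + steel fittings + textile bales: 60 m³ used, 15488 in revenue.
Runner-up ceramic tiles + plastic granulate + lab equipment + bottled goods + cable drums + steel fittings + textile bales tops out at 15317.

15488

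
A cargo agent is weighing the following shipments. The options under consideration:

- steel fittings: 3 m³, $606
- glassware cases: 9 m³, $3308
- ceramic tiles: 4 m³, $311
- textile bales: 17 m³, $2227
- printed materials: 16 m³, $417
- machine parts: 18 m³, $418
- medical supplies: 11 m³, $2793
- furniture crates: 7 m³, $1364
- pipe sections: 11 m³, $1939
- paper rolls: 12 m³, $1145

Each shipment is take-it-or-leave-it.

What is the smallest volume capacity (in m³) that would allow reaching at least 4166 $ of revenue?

Look for the lowest-volume combination reaching 4166.
Taking steel fittings + glassware cases + ceramic tiles gives 4225 (≥ 4166) for 16 m³.
Below 16 m³ the best achievable stays under 4166.

16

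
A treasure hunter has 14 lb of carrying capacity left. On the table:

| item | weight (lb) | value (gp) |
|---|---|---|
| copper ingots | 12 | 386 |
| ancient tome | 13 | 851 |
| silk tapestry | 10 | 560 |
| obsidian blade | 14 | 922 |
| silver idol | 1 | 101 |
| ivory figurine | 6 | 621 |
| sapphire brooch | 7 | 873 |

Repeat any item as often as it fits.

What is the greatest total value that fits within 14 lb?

Ranking by ratio (value/lb): sapphire brooch 124.71, ivory figurine 103.50, silver idol 101.00, obsidian blade 65.86.
Taking 2×sapphire brooch: 14 lb used, 1746 in value.
No other feasible combination exceeds 1746.

1746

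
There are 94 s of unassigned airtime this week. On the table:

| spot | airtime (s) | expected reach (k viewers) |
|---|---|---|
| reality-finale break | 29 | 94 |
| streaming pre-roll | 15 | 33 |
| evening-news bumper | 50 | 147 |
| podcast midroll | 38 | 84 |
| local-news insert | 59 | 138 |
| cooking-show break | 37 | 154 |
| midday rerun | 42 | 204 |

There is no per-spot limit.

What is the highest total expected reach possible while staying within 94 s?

408

Ranking by ratio (expected reach/s): midday rerun 4.86, cooking-show break 4.16, reality-finale break 3.24, evening-news bumper 2.94.
Best packing: 2×midday rerun — 84 s, 408 total.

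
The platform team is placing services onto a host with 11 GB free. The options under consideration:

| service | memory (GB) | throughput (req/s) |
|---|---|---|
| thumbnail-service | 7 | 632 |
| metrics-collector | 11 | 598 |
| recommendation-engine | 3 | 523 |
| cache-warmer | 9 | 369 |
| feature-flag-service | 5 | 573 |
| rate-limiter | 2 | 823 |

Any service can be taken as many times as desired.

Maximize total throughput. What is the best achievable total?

5×rate-limiter uses 10 of the 11 GB and totals 4115.

4115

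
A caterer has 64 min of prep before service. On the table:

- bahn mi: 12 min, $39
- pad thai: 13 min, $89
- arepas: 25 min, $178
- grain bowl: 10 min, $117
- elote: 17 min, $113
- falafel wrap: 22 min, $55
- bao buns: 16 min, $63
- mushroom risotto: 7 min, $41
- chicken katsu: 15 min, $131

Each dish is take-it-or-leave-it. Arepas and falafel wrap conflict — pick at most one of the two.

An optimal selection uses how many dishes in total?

4

Optimal total is 515.
One optimal bundle: pad thai + arepas + grain bowl + chicken katsu (63 min).
All optima have 4 dishes.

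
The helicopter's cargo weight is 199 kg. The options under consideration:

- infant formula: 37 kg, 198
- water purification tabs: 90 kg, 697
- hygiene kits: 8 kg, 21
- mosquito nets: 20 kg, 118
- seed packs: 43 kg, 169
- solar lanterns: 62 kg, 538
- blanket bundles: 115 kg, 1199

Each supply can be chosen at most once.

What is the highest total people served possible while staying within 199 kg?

1855

Best packing: mosquito nets + solar lanterns + blanket bundles — 197 kg, 1855 total.
Every other selection either busts 199 kg or fails to beat 1855.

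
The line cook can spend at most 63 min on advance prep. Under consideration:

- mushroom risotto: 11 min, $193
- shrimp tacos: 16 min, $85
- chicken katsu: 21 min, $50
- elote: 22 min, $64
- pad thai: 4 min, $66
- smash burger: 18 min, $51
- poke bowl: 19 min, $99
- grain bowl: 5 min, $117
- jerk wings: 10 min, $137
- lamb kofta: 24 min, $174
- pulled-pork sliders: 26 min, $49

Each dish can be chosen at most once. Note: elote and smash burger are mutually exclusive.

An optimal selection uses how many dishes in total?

5

The maximum profit within 63 min is 687.
One optimal bundle: mushroom risotto + pad thai + grain bowl + jerk wings + lamb kofta (54 min).
Every optimal selection uses 5 dishes.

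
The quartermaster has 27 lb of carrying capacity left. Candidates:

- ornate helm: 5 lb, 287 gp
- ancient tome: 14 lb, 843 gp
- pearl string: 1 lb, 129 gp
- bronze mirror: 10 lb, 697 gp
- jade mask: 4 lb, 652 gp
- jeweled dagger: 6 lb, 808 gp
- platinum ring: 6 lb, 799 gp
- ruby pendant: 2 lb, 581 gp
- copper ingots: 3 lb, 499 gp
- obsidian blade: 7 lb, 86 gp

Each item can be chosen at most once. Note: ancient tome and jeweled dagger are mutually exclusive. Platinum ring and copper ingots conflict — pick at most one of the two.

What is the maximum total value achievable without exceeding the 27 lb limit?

3366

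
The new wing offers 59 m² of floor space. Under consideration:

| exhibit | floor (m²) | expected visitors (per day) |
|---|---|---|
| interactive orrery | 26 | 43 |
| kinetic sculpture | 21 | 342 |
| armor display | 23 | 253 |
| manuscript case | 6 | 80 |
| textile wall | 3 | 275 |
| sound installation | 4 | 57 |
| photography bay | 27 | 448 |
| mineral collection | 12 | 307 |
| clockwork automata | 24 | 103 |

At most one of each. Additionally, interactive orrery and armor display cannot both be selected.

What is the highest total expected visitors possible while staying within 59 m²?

1177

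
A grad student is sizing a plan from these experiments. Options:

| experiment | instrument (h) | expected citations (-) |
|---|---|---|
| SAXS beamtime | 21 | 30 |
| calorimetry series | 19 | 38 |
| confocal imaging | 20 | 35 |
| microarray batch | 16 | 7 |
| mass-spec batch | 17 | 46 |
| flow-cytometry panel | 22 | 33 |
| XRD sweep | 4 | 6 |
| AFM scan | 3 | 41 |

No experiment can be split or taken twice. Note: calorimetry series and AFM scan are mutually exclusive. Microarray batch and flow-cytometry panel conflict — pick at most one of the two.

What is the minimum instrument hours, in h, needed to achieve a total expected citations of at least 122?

40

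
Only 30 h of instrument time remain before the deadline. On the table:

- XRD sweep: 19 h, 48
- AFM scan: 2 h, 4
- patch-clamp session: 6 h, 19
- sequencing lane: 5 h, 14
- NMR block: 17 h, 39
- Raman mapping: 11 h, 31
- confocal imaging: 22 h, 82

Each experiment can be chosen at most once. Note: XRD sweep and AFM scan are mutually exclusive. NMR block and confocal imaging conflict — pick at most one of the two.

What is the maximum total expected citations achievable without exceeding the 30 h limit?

AFM scan + patch-clamp session + confocal imaging uses 30 of the 30 h and totals 105.
Every other selection either busts 30 h or breaks a pairing rule or fails to beat 105.

105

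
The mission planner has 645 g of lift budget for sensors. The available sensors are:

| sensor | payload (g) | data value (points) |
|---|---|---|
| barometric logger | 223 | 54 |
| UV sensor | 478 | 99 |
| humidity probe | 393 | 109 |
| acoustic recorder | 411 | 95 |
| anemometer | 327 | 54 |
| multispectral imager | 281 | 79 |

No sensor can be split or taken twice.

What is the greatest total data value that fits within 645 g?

163

A density-first pass picks barometric logger + multispectral imager — 133 at 504 g.
Replace multispectral imager with humidity probe: the trade gains 30 net, giving 163 at 616 g.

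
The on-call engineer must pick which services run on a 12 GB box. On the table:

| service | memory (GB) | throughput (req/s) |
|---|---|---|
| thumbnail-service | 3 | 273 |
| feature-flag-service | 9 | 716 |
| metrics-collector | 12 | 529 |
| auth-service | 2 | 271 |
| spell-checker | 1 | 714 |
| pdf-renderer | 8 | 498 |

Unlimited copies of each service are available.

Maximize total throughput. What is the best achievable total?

The ratio ordering already packs tightly: 12×spell-checker, 12 GB, 8568.
Nothing else within 12 GB beats 8568.

8568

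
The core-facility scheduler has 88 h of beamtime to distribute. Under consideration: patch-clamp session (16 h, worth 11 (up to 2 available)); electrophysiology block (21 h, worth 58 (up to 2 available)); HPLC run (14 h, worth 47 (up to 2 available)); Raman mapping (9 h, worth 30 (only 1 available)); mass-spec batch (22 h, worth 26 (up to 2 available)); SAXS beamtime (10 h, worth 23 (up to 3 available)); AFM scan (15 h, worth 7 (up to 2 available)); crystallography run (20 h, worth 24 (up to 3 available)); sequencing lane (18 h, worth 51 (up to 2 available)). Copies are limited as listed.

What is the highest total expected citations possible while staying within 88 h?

261

Taking the top-ratio experiments first gives 2×HPLC run + Raman mapping + SAXS beamtime + 2×sequencing lane for 249 (83 h).
The 37 h tied up in Raman mapping and SAXS beamtime and sequencing lane is better spent on 2×electrophysiology block — total rises to 261 (88 h).
Every other selection either busts 88 h or exceeds an availability limit or fails to beat 261.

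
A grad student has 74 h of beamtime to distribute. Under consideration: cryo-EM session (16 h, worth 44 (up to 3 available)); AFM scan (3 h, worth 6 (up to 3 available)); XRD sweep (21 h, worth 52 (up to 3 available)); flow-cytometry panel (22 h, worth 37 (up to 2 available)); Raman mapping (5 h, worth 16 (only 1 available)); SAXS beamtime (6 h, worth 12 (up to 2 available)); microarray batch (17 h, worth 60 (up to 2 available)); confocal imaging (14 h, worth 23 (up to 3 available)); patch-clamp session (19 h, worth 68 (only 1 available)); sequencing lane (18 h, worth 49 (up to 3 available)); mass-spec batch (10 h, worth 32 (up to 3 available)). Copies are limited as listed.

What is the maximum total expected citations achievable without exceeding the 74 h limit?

Density check — patch-clamp session 3.58, microarray batch 3.53, Raman mapping 3.20, mass-spec batch 3.20 are the best per h.
Taking the top-ratio experiments first gives 2×AFM scan + Raman mapping + 2×microarray batch + patch-clamp session + mass-spec batch for 248 (74 h).
The 11 h tied up in 2×AFM scan and Raman mapping is better spent on mass-spec batch — total rises to 252 (73 h).
Every other selection either busts 74 h or exceeds an availability limit or fails to beat 252.

252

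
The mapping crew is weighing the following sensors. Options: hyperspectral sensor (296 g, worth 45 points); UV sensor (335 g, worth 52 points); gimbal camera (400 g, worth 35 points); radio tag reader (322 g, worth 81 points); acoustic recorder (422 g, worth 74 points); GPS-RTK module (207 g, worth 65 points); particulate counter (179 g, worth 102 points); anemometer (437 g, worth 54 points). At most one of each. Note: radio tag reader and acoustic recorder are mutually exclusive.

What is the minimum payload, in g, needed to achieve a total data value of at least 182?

Need the lightest bundle worth ≥ 182.
radio tag reader + particulate counter reaches 183 using 501 g.
No combination under 501 g hits 182.

501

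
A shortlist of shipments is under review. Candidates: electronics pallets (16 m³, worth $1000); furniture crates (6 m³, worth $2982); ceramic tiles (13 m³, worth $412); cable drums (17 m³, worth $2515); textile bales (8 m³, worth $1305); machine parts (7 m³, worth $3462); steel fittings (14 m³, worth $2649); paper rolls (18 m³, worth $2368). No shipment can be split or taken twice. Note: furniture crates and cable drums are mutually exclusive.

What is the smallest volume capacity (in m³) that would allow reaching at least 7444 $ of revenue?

Minimise m³ subject to total revenue ≥ 7444.
furniture crates + textile bales + machine parts: 7749 revenue at 21 m³.
Any bundle with less than 21 m³ falls short of 7444.

21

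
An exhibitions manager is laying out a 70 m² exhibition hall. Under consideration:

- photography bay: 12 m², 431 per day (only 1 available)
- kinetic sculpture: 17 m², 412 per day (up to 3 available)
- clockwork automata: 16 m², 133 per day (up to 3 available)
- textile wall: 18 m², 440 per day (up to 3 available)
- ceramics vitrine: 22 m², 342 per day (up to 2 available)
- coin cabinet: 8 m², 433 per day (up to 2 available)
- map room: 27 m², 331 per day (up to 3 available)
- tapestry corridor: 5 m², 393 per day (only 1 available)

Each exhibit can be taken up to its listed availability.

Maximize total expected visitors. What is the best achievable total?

2570

Ranking by ratio (expected visitors/m²): tapestry corridor 78.60, coin cabinet 54.12, photography bay 35.92.
The ratio ordering already packs tightly: photography bay + 2×textile wall + 2×coin cabinet + tapestry corridor, 69 m², 2570.
That's the maximum — no swap from here does better than 2570.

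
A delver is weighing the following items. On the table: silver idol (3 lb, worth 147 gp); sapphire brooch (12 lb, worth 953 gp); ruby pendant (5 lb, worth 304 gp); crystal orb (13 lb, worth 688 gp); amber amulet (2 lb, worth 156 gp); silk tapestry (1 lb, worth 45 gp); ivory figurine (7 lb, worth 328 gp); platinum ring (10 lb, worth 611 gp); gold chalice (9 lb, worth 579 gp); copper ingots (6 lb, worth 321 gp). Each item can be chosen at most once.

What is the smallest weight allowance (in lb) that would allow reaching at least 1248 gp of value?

Need the lightest bundle worth ≥ 1248.
Taking sapphire brooch + ruby pendant gives 1257 (≥ 1248) for 17 lb.
No combination under 17 lb hits 1248.

17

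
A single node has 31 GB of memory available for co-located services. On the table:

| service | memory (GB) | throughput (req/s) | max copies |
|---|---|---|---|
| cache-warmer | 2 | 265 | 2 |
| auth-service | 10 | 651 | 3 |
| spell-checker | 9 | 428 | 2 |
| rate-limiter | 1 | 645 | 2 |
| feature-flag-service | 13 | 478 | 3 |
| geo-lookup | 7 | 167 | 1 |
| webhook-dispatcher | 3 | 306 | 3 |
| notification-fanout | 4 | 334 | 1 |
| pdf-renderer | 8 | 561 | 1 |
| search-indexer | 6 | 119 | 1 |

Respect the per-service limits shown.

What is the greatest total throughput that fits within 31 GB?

Taking the top-ratio services first gives 2×cache-warmer + 2×rate-limiter + 3×webhook-dispatcher + notification-fanout + pdf-renderer for 3633 (27 GB).
The 8 GB tied up in pdf-renderer is better spent on auth-service — total rises to 3723 (29 GB).

3723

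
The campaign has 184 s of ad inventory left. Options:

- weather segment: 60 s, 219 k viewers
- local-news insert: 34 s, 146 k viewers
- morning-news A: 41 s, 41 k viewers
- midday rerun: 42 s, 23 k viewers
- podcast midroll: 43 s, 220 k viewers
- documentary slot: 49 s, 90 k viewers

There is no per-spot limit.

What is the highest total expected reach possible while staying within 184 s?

880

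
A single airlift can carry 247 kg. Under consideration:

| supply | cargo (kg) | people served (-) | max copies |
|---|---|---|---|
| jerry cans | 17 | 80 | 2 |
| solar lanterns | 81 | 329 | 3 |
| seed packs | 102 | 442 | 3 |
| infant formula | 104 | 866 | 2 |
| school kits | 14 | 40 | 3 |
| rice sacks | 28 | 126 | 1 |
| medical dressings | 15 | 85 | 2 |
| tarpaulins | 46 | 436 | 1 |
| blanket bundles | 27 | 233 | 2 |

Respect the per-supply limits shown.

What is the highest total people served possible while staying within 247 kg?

Ranking by ratio (people served/kg): tarpaulins 9.48, blanket bundles 8.63, infant formula 8.33, medical dressings 5.67.
Filling by ratio: infant formula + 2×medical dressings + tarpaulins + 2×blanket bundles for 1938, with 13 kg left unused.
Dropping medical dressings frees 15 kg; slotting in rice sacks (28 kg) lifts the total to 1979 at 247 kg.
That's the maximum — no swap from here does better than 1979.

1979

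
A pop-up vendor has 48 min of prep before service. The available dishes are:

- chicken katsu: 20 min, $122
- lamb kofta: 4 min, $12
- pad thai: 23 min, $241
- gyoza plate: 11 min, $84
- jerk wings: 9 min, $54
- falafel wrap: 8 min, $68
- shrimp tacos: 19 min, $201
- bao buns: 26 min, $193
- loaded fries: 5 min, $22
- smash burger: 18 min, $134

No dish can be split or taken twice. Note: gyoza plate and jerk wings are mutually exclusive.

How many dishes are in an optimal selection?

3

Optimal total is 464.
pad thai + shrimp tacos + loaded fries hits 464 at 47 min.
Any selection reaching 464 contains exactly 3 dishes.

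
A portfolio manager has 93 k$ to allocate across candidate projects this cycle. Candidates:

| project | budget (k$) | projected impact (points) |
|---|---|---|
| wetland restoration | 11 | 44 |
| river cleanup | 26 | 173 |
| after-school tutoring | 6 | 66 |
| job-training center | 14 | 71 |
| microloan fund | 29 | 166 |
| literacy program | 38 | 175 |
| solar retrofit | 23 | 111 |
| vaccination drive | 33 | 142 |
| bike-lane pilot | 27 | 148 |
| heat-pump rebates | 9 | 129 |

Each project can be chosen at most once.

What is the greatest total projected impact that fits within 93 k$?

645

Taking the top-ratio projects first gives river cleanup + after-school tutoring + job-training center + microloan fund + heat-pump rebates for 605 (84 k$).
The 14 k$ tied up in job-training center is better spent on solar retrofit — total rises to 645 (93 k$).
Nothing else within 93 k$ beats 645.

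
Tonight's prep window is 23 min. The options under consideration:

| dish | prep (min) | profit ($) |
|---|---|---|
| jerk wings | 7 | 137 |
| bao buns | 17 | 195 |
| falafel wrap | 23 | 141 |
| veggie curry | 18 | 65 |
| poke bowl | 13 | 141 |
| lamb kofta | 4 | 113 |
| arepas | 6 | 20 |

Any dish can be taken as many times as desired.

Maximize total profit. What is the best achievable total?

Density check — lamb kofta 28.25, jerk wings 19.57, bao buns 11.47, poke bowl 10.85 are the best per min.
Filling by ratio: 5×lamb kofta for 565, with 3 min left unused.
Replace lamb kofta with jerk wings: the trade gains 24 net, giving 589 at 23 min.

589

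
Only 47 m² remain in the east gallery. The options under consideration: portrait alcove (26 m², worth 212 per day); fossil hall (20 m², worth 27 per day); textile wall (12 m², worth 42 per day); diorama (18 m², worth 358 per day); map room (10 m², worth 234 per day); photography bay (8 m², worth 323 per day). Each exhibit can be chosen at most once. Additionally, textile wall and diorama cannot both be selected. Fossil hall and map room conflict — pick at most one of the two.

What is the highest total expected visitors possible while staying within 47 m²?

915

Diorama + map room + photography bay uses 36 of the 47 m² and totals 915.
Every other selection either busts 47 m² or breaks a pairing rule or fails to beat 915.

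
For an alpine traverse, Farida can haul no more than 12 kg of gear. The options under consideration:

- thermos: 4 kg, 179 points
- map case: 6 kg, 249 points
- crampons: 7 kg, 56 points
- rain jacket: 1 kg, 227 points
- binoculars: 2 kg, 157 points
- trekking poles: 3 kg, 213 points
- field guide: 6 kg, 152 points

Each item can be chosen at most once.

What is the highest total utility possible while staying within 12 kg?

846

Ranking by ratio (utility/kg): rain jacket 227.00, binoculars 78.50, trekking poles 71.00.
Taking the top-ratio items first gives thermos + rain jacket + binoculars + trekking poles for 776 (10 kg).
Dropping thermos frees 4 kg; slotting in map case (6 kg) lifts the total to 846 at 12 kg.
Nothing else within 12 kg beats 846.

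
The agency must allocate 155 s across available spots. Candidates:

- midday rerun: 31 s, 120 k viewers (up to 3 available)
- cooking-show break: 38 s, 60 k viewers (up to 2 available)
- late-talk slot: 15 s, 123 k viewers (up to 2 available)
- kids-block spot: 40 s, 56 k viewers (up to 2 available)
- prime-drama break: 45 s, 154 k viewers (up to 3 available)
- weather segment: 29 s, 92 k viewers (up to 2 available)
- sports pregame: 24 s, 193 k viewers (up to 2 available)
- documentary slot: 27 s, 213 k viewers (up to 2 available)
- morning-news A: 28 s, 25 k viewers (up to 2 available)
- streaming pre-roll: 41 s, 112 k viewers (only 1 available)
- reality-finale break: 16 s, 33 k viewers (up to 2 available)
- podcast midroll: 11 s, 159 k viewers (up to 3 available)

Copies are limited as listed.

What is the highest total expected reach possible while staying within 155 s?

1412

By expected reach per s: podcast midroll 14.45, late-talk slot 8.20, sports pregame 8.04, documentary slot 7.89 lead.
Filling by ratio: 2×late-talk slot + 2×sports pregame + documentary slot + reality-finale break + 3×podcast midroll for 1355, with 1 s left unused.
Replace late-talk slot and reality-finale break with documentary slot: the trade gains 57 net, giving 1412 at 150 s.
No other feasible combination exceeds 1412.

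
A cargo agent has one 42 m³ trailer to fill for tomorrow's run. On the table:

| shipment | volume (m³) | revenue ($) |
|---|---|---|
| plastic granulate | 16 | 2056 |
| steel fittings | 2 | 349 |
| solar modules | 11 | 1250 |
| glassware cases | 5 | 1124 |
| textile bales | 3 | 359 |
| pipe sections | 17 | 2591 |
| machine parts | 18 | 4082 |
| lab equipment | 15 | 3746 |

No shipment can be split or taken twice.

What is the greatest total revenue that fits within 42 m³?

Ranking by ratio (revenue/m³): lab equipment 249.73, machine parts 226.78, glassware cases 224.80, steel fittings 174.50.
Filling by ratio: steel fittings + glassware cases + machine parts + lab equipment for 9301, with 2 m³ left unused.
Dropping steel fittings frees 2 m³; slotting in textile bales (3 m³) lifts the total to 9311 at 41 m³.

9311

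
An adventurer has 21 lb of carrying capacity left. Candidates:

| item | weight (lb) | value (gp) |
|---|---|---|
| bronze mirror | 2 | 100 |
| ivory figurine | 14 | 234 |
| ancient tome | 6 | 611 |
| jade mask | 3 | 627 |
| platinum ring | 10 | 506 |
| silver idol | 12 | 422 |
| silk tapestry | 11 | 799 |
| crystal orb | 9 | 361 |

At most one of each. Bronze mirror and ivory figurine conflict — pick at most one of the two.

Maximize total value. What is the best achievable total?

2037

Taking ancient tome + jade mask + silk tapestry: 20 lb used, 2037 in value.
Runner-up bronze mirror + ancient tome + jade mask + platinum ring tops out at 1844.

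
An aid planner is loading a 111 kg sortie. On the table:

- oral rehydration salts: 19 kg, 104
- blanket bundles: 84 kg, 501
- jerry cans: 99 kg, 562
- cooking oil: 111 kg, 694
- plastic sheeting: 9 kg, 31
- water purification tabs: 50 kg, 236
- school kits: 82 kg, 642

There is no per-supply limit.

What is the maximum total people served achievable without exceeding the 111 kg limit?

777

Ranking by ratio (people served/kg): school kits 7.83, cooking oil 6.25, blanket bundles 5.96.
Oral rehydration salts + plastic sheeting + school kits uses 110 of the 111 kg and totals 777.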